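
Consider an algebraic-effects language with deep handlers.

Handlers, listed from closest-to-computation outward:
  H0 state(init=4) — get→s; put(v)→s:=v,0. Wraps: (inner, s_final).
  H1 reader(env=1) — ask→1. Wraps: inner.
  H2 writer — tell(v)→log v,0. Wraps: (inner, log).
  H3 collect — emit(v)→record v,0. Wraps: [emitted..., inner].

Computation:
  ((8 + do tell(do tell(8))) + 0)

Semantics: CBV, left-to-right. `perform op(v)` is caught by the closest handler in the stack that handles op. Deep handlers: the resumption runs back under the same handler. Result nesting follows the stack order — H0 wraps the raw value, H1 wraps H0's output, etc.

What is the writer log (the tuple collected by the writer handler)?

Answer: (8, 0)

Step-by-step:
tell(8) @ H2 ⇒ log+=8
tell(0) @ H2 ⇒ log+=0
H0 returns (8, 4)
H1 returns (8, 4)
H2 returns ((8, 4), (8, 0))
H3 returns [((8, 4), (8, 0))]
= [((8, 4), (8, 0))]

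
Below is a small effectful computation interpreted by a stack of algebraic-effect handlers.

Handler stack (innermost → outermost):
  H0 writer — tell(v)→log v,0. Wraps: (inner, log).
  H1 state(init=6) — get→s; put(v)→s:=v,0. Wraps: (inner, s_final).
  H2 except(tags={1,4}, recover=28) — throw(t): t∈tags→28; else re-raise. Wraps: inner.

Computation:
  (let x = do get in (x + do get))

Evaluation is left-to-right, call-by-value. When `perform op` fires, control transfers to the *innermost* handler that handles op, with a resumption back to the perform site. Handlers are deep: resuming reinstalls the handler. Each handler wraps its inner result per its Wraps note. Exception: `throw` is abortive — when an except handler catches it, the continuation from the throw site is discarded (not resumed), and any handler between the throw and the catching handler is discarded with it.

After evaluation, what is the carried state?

Working:
get @ H1 ⇒ 6
get @ H1 ⇒ 6
H0 returns (12, ())
H1 returns ((12, ()), 6)
H2 returns ((12, ()), 6)
= ((12, ()), 6)

Answer: 6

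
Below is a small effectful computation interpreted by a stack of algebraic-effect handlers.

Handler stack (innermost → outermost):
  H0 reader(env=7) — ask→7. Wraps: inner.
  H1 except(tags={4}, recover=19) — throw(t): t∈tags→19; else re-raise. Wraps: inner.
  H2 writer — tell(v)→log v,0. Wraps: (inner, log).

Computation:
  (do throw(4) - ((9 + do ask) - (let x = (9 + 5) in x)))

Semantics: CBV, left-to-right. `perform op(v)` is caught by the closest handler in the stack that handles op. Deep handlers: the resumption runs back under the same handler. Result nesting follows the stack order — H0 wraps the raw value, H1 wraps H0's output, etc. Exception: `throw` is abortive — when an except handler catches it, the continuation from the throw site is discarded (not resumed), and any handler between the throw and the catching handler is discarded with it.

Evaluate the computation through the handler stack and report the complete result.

Answer: (19, ())

Working:
throw(4) @ H1 caught ⇒ 19
H2 returns (19, ())
= (19, ())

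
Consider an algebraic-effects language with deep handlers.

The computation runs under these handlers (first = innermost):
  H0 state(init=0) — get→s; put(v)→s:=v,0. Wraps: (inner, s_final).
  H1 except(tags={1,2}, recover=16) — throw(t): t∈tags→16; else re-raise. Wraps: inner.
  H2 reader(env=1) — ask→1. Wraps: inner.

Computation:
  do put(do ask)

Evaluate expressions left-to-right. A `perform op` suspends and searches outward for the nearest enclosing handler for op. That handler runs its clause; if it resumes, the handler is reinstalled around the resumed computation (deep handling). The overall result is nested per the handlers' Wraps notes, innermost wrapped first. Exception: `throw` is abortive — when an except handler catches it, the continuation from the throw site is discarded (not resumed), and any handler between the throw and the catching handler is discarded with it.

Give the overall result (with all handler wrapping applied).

Evaluation trace:
ask @ H2 ⇒ 1
put(1) @ H0 ⇒ s:=1
H0 returns (0, 1)
H1 returns (0, 1)
H2 returns (0, 1)
= (0, 1)

Answer: (0, 1)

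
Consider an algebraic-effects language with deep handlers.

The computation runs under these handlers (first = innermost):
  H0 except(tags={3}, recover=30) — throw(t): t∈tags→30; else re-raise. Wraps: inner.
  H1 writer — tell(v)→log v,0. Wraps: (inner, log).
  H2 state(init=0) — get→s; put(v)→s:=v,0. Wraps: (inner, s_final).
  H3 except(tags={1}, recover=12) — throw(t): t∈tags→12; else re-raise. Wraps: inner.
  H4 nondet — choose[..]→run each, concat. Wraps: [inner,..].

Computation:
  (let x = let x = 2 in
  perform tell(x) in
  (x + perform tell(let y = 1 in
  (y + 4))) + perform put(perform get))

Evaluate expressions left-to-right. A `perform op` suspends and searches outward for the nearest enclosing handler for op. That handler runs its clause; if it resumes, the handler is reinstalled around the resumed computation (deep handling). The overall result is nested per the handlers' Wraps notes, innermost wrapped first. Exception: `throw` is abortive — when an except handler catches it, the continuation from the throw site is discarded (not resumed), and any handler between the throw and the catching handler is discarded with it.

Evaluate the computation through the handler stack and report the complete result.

Answer: [((0, (2, 5)), 0)]

Evaluation trace:
tell(2) @ H1 ⇒ log+=2
tell(5) @ H1 ⇒ log+=5
get @ H2 ⇒ 0
put(0) @ H2 ⇒ s:=0
H0 returns 0
H1 returns (0, (2, 5))
H2 returns ((0, (2, 5)), 0)
H3 returns ((0, (2, 5)), 0)
H4 returns [((0, (2, 5)), 0)]
= [((0, (2, 5)), 0)]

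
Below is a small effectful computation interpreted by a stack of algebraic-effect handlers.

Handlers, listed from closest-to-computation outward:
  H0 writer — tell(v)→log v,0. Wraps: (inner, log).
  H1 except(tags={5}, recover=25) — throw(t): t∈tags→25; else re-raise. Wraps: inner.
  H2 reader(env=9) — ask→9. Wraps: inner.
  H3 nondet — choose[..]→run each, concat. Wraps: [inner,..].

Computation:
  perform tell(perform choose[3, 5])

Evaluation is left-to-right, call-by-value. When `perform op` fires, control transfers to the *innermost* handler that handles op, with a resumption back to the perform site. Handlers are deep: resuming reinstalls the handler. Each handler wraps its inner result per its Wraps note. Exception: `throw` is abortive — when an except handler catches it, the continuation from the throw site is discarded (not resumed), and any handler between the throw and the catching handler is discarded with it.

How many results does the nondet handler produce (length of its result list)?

Working:
choose[3, 5] @ H3
  branch[0] choose=3:
    tell(3) @ H0 ⇒ log+=3
    H0 returns (0, (3))
    H1 returns (0, (3))
    H2 returns (0, (3))
    H3 returns [(0, (3))]
  branch[1] choose=5:
    tell(5) @ H0 ⇒ log+=5
    H0 returns (0, (5))
    H1 returns (0, (5))
    H2 returns (0, (5))
    H3 returns [(0, (5))]
= [(0, (3)), (0, (5))]

Answer: 2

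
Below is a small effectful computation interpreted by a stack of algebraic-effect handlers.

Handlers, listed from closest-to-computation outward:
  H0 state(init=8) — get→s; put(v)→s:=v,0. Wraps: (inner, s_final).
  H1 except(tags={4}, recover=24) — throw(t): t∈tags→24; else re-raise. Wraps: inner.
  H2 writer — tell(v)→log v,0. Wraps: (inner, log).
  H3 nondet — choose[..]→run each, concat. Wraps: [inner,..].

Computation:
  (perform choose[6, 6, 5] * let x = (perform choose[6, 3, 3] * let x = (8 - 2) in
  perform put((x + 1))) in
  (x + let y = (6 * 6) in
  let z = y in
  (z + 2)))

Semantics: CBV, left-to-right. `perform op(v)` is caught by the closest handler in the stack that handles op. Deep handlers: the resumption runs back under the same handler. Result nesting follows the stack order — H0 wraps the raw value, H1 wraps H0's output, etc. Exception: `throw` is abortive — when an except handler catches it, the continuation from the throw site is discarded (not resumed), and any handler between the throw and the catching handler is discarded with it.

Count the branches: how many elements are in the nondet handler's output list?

Answer: 9

Step-by-step:
choose[6, 6, 5] @ H3
  branch[0] choose=6:
    choose[6, 3, 3] @ H3
      branch[0] choose=6:
        put(7) @ H0 ⇒ s:=7
        H0 returns (228, 7)
        H1 returns (228, 7)
        H2 returns ((228, 7), ())
        H3 returns [((228, 7), ())]
      branch[1] choose=3:
        put(7) @ H0 ⇒ s:=7
        H0 returns (228, 7)
        H1 returns (228, 7)
        H2 returns ((228, 7), ())
        H3 returns [((228, 7), ())]
      branch[2] choose=3:
        put(7) @ H0 ⇒ s:=7
        H0 returns (228, 7)
        H1 returns (228, 7)
        H2 returns ((228, 7), ())
        H3 returns [((228, 7), ())]
  branch[1] choose=6:
    choose[6, 3, 3] @ H3
      branch[0] choose=6:
        put(7) @ H0 ⇒ s:=7
        H0 returns (228, 7)
        H1 returns (228, 7)
        H2 returns ((228, 7), ())
        H3 returns [((228, 7), ())]
      branch[1] choose=3:
        put(7) @ H0 ⇒ s:=7
        H0 returns (228, 7)
        H1 returns (228, 7)
        H2 returns ((228, 7), ())
        H3 returns [((228, 7), ())]
      branch[2] choose=3:
        put(7) @ H0 ⇒ s:=7
        H0 returns (228, 7)
        H1 returns (228, 7)
        H2 returns ((228, 7), ())
        H3 returns [((228, 7), ())]
  branch[2] choose=5:
    choose[6, 3, 3] @ H3
      branch[0] choose=6:
        put(7) @ H0 ⇒ s:=7
        H0 returns (190, 7)
        H1 returns (190, 7)
        H2 returns ((190, 7), ())
        H3 returns [((190, 7), ())]
      branch[1] choose=3:
        put(7) @ H0 ⇒ s:=7
        H0 returns (190, 7)
        H1 returns (190, 7)
        H2 returns ((190, 7), ())
        H3 returns [((190, 7), ())]
      branch[2] choose=3:
        put(7) @ H0 ⇒ s:=7
        H0 returns (190, 7)
        H1 returns (190, 7)
        H2 returns ((190, 7), ())
        H3 returns [((190, 7), ())]
= [((228, 7), ()), ((228, 7), ()), ((228, 7), ()), ((228, 7), ()), ((228, 7), ()), ((228, 7), ()), ((190, 7), ()), ((190, 7), ()), ((190, 7), ())]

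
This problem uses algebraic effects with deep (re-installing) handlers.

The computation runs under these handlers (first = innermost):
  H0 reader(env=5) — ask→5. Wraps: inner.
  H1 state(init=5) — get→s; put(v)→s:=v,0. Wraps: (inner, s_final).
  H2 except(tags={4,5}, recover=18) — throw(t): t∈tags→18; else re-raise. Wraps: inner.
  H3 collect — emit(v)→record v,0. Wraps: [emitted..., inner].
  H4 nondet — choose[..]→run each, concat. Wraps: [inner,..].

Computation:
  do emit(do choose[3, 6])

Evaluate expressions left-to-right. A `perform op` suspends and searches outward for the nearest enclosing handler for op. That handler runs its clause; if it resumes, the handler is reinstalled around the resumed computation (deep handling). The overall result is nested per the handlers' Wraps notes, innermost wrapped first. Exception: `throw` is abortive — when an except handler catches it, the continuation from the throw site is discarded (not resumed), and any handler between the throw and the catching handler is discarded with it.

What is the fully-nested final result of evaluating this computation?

Answer: [[3, (0, 5)], [6, (0, 5)]]

Evaluation trace:
choose[3, 6] @ H4
  branch[0] choose=3:
    emit(3) @ H3 ⇒ out+=3
    H0 returns 0
    H1 returns (0, 5)
    H2 returns (0, 5)
    H3 returns [3, (0, 5)]
    H4 returns [[3, (0, 5)]]
  branch[1] choose=6:
    emit(6) @ H3 ⇒ out+=6
    H0 returns 0
    H1 returns (0, 5)
    H2 returns (0, 5)
    H3 returns [6, (0, 5)]
    H4 returns [[6, (0, 5)]]
= [[3, (0, 5)], [6, (0, 5)]]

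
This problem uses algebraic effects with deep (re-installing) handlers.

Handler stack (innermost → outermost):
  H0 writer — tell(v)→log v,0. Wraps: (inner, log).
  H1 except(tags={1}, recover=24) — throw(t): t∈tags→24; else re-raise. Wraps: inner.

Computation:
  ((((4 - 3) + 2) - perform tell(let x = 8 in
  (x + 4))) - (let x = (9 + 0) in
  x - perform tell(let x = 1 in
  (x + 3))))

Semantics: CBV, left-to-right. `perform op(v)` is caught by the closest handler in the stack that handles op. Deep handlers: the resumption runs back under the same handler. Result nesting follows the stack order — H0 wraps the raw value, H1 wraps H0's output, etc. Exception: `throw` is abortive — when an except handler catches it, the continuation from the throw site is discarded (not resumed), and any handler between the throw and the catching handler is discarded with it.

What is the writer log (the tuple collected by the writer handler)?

Step-by-step:
tell(12) @ H0 ⇒ log+=12
tell(4) @ H0 ⇒ log+=4
H0 returns (-6, (12, 4))
H1 returns (-6, (12, 4))
= (-6, (12, 4))

Answer: (12, 4)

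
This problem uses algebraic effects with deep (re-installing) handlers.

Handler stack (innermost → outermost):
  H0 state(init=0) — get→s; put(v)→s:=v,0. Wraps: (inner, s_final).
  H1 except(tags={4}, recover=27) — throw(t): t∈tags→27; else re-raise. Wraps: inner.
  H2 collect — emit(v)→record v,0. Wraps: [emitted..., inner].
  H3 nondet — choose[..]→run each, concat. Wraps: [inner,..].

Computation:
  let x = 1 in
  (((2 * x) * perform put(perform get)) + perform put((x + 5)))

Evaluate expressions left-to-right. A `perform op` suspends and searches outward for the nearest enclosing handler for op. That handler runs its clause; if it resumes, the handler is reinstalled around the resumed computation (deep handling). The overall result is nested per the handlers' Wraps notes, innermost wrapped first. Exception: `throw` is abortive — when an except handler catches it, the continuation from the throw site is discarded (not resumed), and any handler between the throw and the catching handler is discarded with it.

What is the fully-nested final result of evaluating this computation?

Evaluation trace:
get @ H0 ⇒ 0
put(0) @ H0 ⇒ s:=0
put(6) @ H0 ⇒ s:=6
H0 returns (0, 6)
H1 returns (0, 6)
H2 returns [(0, 6)]
H3 returns [[(0, 6)]]
= [[(0, 6)]]

Answer: [[(0, 6)]]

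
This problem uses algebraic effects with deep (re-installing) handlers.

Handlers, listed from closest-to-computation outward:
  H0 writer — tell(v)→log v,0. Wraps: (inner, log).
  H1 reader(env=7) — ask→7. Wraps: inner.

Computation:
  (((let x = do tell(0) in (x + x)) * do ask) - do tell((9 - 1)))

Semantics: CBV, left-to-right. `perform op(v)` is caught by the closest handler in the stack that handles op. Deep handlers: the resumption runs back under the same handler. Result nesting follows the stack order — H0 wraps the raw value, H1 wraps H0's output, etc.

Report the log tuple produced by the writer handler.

Evaluation trace:
tell(0) @ H0 ⇒ log+=0
ask @ H1 ⇒ 7
tell(8) @ H0 ⇒ log+=8
H0 returns (0, (0, 8))
H1 returns (0, (0, 8))
= (0, (0, 8))

Answer: (0, 8)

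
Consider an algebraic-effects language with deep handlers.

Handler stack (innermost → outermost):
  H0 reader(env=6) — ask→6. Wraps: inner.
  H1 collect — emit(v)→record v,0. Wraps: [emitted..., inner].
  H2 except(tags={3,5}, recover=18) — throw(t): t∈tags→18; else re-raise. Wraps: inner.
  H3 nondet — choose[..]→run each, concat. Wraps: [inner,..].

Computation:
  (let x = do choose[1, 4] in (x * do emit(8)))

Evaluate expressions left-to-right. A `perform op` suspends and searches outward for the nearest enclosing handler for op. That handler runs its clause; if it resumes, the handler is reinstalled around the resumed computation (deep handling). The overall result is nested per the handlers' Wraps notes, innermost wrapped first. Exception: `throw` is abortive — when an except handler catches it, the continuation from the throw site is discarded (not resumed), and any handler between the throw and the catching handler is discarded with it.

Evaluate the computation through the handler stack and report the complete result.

Answer: [[8, 0], [8, 0]]

Step-by-step:
choose[1, 4] @ H3
  branch[0] choose=1:
    emit(8) @ H1 ⇒ out+=8
    H0 returns 0
    H1 returns [8, 0]
    H2 returns [8, 0]
    H3 returns [[8, 0]]
  branch[1] choose=4:
    emit(8) @ H1 ⇒ out+=8
    H0 returns 0
    H1 returns [8, 0]
    H2 returns [8, 0]
    H3 returns [[8, 0]]
= [[8, 0], [8, 0]]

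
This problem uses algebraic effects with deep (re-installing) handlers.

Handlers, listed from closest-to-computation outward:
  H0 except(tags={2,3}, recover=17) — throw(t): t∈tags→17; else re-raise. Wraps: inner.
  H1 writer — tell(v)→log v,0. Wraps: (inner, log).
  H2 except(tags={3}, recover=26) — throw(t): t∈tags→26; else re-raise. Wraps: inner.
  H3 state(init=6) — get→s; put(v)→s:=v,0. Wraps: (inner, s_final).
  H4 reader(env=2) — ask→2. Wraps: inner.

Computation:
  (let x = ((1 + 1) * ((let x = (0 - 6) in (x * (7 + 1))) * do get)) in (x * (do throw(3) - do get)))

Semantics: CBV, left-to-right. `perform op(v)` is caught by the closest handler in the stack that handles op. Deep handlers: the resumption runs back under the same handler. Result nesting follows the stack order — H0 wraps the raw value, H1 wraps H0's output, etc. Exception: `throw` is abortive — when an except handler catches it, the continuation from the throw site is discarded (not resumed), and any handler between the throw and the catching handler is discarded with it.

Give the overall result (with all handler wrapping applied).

Step-by-step:
get @ H3 ⇒ 6
throw(3) @ H0 caught ⇒ 17
H1 returns (17, ())
H2 returns (17, ())
H3 returns ((17, ()), 6)
H4 returns ((17, ()), 6)
= ((17, ()), 6)

Answer: ((17, ()), 6)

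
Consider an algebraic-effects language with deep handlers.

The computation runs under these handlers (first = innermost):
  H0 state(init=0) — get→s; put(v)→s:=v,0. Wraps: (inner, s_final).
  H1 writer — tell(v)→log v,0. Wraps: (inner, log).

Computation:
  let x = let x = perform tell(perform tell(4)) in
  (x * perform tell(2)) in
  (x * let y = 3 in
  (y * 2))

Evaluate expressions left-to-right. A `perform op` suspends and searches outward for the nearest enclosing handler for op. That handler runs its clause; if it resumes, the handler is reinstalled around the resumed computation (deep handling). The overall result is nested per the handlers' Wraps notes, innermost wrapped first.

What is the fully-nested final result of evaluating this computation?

Answer: ((0, 0), (4, 0, 2))

Evaluation trace:
tell(4) @ H1 ⇒ log+=4
tell(0) @ H1 ⇒ log+=0
tell(2) @ H1 ⇒ log+=2
H0 returns (0, 0)
H1 returns ((0, 0), (4, 0, 2))
= ((0, 0), (4, 0, 2))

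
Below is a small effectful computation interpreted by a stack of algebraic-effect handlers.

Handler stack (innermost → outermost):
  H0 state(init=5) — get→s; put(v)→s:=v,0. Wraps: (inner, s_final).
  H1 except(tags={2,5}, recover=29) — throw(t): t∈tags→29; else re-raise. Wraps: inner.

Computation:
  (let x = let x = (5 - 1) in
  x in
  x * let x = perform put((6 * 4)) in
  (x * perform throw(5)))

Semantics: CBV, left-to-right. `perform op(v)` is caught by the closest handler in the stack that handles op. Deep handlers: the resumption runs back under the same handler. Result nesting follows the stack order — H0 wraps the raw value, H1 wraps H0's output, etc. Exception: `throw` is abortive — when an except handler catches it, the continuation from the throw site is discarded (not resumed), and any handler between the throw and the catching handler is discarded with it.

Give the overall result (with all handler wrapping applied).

Step-by-step:
put(24) @ H0 ⇒ s:=24
throw(5) @ H1 caught ⇒ 29
= 29

Answer: 29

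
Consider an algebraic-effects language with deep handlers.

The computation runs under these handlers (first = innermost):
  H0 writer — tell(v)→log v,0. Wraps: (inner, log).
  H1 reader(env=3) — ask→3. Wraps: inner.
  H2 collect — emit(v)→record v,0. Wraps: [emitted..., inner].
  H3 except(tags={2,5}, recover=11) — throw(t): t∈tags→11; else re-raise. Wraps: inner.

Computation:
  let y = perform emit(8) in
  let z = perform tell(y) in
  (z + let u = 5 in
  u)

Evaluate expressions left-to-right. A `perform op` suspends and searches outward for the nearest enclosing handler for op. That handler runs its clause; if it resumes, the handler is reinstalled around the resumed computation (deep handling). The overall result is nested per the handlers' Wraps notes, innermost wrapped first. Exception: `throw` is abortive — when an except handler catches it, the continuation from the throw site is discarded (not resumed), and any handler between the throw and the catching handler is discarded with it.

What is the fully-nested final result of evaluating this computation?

Answer: [8, (5, (0))]

Working:
emit(8) @ H2 ⇒ out+=8
tell(0) @ H0 ⇒ log+=0
H0 returns (5, (0))
H1 returns (5, (0))
H2 returns [8, (5, (0))]
H3 returns [8, (5, (0))]
= [8, (5, (0))]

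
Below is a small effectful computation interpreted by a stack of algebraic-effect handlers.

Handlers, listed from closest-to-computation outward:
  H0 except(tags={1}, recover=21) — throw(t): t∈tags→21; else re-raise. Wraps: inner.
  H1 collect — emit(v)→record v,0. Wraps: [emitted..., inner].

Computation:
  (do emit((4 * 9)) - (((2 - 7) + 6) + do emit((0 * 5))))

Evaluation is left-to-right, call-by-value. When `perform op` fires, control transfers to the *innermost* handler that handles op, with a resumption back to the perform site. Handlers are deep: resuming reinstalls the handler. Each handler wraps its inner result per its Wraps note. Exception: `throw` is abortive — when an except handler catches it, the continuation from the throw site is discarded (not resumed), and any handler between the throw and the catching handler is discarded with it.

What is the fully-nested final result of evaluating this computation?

Answer: [36, 0, -1]

Working:
emit(36) @ H1 ⇒ out+=36
emit(0) @ H1 ⇒ out+=0
H0 returns -1
H1 returns [36, 0, -1]
= [36, 0, -1]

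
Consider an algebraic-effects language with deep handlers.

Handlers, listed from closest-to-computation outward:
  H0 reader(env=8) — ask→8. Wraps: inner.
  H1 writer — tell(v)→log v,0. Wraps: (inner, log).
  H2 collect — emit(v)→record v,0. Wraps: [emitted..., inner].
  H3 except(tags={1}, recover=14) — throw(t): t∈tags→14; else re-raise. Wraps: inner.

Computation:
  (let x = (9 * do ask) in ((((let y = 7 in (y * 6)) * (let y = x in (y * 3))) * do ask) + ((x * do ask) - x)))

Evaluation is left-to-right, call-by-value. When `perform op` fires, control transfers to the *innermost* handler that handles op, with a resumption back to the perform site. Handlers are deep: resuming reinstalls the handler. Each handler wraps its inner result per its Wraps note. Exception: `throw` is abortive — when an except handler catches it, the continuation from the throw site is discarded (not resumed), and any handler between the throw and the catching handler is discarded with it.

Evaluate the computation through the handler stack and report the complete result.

Answer: [(73080, ())]

Working:
ask @ H0 ⇒ 8
ask @ H0 ⇒ 8
ask @ H0 ⇒ 8
H0 returns 73080
H1 returns (73080, ())
H2 returns [(73080, ())]
H3 returns [(73080, ())]
= [(73080, ())]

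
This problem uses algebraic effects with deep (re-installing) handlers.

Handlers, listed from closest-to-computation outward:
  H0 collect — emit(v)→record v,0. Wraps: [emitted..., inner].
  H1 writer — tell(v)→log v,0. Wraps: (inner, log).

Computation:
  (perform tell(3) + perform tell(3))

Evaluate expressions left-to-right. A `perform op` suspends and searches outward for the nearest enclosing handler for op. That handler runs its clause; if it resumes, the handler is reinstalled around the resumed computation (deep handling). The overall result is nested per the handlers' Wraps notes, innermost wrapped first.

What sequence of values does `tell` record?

Answer: (3, 3)

Working:
tell(3) @ H1 ⇒ log+=3
tell(3) @ H1 ⇒ log+=3
H0 returns [0]
H1 returns ([0], (3, 3))
= ([0], (3, 3))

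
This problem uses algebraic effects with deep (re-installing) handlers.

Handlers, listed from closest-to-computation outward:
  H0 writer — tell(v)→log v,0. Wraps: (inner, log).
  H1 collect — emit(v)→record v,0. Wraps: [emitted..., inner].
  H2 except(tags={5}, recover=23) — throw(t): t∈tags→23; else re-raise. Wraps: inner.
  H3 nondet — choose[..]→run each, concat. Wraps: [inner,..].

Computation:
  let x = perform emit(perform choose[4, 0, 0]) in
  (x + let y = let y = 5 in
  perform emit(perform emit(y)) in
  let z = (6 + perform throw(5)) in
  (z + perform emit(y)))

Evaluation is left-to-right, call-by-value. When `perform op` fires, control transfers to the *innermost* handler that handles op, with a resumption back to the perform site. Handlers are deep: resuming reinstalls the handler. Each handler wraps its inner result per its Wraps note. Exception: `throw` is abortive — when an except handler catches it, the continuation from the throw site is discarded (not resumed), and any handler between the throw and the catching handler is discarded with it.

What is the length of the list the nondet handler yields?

Answer: 3

Evaluation trace:
choose[4, 0, 0] @ H3
  branch[0] choose=4:
    emit(4) @ H1 ⇒ out+=4
    emit(5) @ H1 ⇒ out+=5
    emit(0) @ H1 ⇒ out+=0
    throw(5) @ H2 caught ⇒ 23
    H3 returns [23]
  branch[1] choose=0:
    emit(0) @ H1 ⇒ out+=0
    emit(5) @ H1 ⇒ out+=5
    emit(0) @ H1 ⇒ out+=0
    throw(5) @ H2 caught ⇒ 23
    H3 returns [23]
  branch[2] choose=0:
    emit(0) @ H1 ⇒ out+=0
    emit(5) @ H1 ⇒ out+=5
    emit(0) @ H1 ⇒ out+=0
    throw(5) @ H2 caught ⇒ 23
    H3 returns [23]
= [23, 23, 23]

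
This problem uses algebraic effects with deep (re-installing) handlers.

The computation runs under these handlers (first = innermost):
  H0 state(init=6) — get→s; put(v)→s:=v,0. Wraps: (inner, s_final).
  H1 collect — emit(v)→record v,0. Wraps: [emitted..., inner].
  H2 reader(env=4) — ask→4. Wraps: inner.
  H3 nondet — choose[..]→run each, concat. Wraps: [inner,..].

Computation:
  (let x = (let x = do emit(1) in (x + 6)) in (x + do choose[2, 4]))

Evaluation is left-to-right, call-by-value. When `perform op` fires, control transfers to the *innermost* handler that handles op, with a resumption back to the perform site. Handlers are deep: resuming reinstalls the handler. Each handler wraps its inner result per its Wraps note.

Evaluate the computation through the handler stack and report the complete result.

Answer: [[1, (8, 6)], [1, (10, 6)]]

Step-by-step:
emit(1) @ H1 ⇒ out+=1
choose[2, 4] @ H3
  branch[0] choose=2:
    H0 returns (8, 6)
    H1 returns [1, (8, 6)]
    H2 returns [1, (8, 6)]
    H3 returns [[1, (8, 6)]]
  branch[1] choose=4:
    H0 returns (10, 6)
    H1 returns [1, (10, 6)]
    H2 returns [1, (10, 6)]
    H3 returns [[1, (10, 6)]]
= [[1, (8, 6)], [1, (10, 6)]]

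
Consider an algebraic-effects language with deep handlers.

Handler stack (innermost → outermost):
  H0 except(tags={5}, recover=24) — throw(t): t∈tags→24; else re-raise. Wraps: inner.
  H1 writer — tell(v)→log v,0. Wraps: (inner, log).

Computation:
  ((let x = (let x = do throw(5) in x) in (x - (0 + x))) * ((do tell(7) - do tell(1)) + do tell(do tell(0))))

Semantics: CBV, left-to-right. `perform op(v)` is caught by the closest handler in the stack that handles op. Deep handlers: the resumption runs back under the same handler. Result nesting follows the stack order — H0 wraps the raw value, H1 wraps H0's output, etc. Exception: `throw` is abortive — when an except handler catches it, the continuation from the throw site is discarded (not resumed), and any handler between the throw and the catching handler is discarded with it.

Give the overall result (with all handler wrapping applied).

Step-by-step:
throw(5) @ H0 caught ⇒ 24
H1 returns (24, ())
= (24, ())

Answer: (24, ())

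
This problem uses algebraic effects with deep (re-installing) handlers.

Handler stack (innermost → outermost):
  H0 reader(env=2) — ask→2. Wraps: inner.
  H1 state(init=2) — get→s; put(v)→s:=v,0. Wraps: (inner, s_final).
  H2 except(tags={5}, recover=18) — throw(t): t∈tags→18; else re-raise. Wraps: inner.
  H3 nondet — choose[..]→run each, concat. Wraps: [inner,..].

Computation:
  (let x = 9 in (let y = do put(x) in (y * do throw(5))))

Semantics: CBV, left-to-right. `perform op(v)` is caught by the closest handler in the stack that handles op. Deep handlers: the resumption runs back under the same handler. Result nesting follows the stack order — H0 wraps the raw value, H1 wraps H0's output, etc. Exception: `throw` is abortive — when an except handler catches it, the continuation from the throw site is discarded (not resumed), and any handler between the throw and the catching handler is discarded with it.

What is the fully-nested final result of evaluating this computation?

Answer: [18]

Evaluation trace:
put(9) @ H1 ⇒ s:=9
throw(5) @ H2 caught ⇒ 18
H3 returns [18]
= [18]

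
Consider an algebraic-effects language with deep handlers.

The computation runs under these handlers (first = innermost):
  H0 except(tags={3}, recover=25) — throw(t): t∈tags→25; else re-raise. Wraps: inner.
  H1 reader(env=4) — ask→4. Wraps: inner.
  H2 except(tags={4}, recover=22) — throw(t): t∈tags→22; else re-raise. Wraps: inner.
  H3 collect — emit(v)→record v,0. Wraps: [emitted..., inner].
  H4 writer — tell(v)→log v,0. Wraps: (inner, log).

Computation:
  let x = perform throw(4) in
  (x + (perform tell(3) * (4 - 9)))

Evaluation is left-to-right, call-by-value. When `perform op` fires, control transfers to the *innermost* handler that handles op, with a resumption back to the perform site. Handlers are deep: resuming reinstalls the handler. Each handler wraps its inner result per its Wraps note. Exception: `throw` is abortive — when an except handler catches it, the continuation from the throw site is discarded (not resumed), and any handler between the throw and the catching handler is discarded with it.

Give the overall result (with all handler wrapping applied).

Answer: ([22], ())

Step-by-step:
throw(4) @ H0 re-raised
throw(4) @ H2 caught ⇒ 22
H3 returns [22]
H4 returns ([22], ())
= ([22], ())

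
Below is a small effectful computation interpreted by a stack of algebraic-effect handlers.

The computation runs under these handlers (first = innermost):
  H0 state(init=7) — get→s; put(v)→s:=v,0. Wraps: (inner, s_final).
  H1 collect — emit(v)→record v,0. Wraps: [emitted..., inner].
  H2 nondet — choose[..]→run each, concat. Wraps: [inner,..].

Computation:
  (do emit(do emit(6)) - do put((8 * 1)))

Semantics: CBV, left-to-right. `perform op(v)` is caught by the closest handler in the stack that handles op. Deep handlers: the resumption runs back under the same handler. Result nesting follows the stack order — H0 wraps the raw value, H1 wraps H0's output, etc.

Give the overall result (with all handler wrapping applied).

Evaluation trace:
emit(6) @ H1 ⇒ out+=6
emit(0) @ H1 ⇒ out+=0
put(8) @ H0 ⇒ s:=8
H0 returns (0, 8)
H1 returns [6, 0, (0, 8)]
H2 returns [[6, 0, (0, 8)]]
= [[6, 0, (0, 8)]]

Answer: [[6, 0, (0, 8)]]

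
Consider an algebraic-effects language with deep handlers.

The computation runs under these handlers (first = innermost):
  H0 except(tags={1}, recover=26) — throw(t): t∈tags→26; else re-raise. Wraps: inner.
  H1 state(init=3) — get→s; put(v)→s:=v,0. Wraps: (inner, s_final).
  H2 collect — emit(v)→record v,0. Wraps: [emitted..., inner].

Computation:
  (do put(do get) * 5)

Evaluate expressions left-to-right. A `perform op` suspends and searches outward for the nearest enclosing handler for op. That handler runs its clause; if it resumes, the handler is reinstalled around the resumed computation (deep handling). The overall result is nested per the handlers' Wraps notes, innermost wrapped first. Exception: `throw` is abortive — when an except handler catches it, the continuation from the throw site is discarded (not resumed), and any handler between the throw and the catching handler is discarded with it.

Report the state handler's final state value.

Answer: 3

Step-by-step:
get @ H1 ⇒ 3
put(3) @ H1 ⇒ s:=3
H0 returns 0
H1 returns (0, 3)
H2 returns [(0, 3)]
= [(0, 3)]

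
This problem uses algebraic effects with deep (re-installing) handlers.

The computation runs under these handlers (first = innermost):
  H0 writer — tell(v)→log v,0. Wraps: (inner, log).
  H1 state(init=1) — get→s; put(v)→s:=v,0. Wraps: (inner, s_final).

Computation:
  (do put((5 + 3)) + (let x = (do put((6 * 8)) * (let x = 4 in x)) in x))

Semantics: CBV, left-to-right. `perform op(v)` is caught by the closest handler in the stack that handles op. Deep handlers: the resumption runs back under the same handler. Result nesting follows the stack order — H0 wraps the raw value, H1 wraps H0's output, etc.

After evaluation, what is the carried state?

Evaluation trace:
put(8) @ H1 ⇒ s:=8
put(48) @ H1 ⇒ s:=48
H0 returns (0, ())
H1 returns ((0, ()), 48)
= ((0, ()), 48)

Answer: 48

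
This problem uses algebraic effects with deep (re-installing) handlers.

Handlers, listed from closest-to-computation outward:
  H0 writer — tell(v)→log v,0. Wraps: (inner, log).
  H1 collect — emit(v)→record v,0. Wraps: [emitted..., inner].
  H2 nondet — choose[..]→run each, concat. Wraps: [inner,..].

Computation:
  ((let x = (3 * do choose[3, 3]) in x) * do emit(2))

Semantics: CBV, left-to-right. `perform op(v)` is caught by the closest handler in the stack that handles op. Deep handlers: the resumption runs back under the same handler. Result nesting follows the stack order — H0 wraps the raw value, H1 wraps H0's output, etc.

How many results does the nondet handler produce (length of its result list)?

Evaluation trace:
choose[3, 3] @ H2
  branch[0] choose=3:
    emit(2) @ H1 ⇒ out+=2
    H0 returns (0, ())
    H1 returns [2, (0, ())]
    H2 returns [[2, (0, ())]]
  branch[1] choose=3:
    emit(2) @ H1 ⇒ out+=2
    H0 returns (0, ())
    H1 returns [2, (0, ())]
    H2 returns [[2, (0, ())]]
= [[2, (0, ())], [2, (0, ())]]

Answer: 2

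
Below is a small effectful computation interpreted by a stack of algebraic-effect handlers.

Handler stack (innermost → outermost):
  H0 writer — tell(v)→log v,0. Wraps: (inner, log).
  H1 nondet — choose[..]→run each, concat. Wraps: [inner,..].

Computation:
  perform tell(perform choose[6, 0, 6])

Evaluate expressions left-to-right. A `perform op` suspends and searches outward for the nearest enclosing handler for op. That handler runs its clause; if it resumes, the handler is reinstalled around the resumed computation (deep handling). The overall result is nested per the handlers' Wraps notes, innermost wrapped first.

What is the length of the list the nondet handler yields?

Evaluation trace:
choose[6, 0, 6] @ H1
  branch[0] choose=6:
    tell(6) @ H0 ⇒ log+=6
    H0 returns (0, (6))
    H1 returns [(0, (6))]
  branch[1] choose=0:
    tell(0) @ H0 ⇒ log+=0
    H0 returns (0, (0))
    H1 returns [(0, (0))]
  branch[2] choose=6:
    tell(6) @ H0 ⇒ log+=6
    H0 returns (0, (6))
    H1 returns [(0, (6))]
= [(0, (6)), (0, (0)), (0, (6))]

Answer: 3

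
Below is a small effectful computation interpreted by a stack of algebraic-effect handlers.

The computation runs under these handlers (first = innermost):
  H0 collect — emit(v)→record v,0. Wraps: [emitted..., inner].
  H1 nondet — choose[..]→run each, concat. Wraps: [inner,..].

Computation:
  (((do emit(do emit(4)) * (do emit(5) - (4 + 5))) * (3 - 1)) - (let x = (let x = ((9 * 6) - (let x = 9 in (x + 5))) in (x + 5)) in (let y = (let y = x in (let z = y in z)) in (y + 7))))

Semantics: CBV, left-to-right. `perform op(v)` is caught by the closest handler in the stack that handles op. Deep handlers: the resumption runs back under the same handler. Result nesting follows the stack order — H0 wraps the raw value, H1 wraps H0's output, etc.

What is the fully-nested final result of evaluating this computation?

Answer: [[4, 0, 5, -52]]

Evaluation trace:
emit(4) @ H0 ⇒ out+=4
emit(0) @ H0 ⇒ out+=0
emit(5) @ H0 ⇒ out+=5
H0 returns [4, 0, 5, -52]
H1 returns [[4, 0, 5, -52]]
= [[4, 0, 5, -52]]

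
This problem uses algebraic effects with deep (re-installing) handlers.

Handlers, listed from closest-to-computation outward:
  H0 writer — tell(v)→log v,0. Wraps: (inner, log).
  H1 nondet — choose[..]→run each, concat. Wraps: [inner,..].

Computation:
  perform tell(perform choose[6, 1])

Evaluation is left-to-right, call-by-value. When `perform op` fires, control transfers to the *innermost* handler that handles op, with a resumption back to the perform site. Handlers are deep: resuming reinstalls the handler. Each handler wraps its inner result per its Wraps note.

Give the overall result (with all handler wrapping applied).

Step-by-step:
choose[6, 1] @ H1
  branch[0] choose=6:
    tell(6) @ H0 ⇒ log+=6
    H0 returns (0, (6))
    H1 returns [(0, (6))]
  branch[1] choose=1:
    tell(1) @ H0 ⇒ log+=1
    H0 returns (0, (1))
    H1 returns [(0, (1))]
= [(0, (6)), (0, (1))]

Answer: [(0, (6)), (0, (1))]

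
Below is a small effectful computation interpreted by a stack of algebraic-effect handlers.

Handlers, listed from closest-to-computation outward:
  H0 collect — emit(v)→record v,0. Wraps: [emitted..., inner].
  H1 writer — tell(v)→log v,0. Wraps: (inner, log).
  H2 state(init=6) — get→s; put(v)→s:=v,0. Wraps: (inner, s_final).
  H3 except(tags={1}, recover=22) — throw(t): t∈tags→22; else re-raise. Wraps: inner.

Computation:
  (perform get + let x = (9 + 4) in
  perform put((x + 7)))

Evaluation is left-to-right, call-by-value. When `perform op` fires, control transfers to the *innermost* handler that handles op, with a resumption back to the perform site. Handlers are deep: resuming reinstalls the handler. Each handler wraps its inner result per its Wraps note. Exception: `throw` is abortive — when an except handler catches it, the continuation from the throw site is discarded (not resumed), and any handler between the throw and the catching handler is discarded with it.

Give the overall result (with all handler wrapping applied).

Evaluation trace:
get @ H2 ⇒ 6
put(20) @ H2 ⇒ s:=20
H0 returns [6]
H1 returns ([6], ())
H2 returns (([6], ()), 20)
H3 returns (([6], ()), 20)
= (([6], ()), 20)

Answer: (([6], ()), 20)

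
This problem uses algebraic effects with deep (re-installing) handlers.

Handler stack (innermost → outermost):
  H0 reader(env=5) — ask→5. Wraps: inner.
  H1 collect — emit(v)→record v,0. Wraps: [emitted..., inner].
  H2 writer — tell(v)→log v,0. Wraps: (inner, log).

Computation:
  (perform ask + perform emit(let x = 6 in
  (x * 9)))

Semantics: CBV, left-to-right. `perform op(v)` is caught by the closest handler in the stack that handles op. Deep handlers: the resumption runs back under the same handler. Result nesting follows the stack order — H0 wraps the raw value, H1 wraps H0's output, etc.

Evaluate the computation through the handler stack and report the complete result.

Evaluation trace:
ask @ H0 ⇒ 5
emit(54) @ H1 ⇒ out+=54
H0 returns 5
H1 returns [54, 5]
H2 returns ([54, 5], ())
= ([54, 5], ())

Answer: ([54, 5], ())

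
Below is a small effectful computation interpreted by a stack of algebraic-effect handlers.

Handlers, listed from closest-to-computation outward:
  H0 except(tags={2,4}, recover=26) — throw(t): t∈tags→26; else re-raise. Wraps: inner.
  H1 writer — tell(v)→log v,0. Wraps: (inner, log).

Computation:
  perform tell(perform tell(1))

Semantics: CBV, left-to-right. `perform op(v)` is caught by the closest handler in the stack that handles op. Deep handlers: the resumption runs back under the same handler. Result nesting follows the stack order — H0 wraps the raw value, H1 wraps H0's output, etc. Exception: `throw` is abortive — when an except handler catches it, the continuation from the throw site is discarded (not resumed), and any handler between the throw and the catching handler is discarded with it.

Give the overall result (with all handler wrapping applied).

Answer: (0, (1, 0))

Evaluation trace:
tell(1) @ H1 ⇒ log+=1
tell(0) @ H1 ⇒ log+=0
H0 returns 0
H1 returns (0, (1, 0))
= (0, (1, 0))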